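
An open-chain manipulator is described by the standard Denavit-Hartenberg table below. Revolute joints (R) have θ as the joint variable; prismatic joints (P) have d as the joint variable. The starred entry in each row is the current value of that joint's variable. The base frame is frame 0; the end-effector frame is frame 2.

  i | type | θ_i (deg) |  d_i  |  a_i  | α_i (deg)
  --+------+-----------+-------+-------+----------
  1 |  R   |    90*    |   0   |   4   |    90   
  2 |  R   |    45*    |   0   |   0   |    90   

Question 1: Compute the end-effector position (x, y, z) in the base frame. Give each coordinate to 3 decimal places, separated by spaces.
0.000 4.000 0.000

after link 1: o_1 = (0.0000, 4.0000, 0.0000)
after link 2: o_2 = (0.0000, 4.0000, 0.0000)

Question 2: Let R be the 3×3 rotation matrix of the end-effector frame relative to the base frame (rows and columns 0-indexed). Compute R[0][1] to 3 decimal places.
End-effector y-axis (col 1 of R) = (1.0000,-0.0000,0.0000)
R[0][1] = 1.0000

1.000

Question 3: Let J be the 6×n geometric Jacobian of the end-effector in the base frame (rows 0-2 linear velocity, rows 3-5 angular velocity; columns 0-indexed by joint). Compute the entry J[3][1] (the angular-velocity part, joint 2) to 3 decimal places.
1.000

axis z_1 = (1.0000,-0.0000,0.0000); lever o_n−o_1 = (0.0000,0.0000,0.0000)
cross product → J_v[:, 1] = (-0.0000,0.0000,0.0000)
J_ω[:, 1] = z_1
entry J[3][1] = 1.0000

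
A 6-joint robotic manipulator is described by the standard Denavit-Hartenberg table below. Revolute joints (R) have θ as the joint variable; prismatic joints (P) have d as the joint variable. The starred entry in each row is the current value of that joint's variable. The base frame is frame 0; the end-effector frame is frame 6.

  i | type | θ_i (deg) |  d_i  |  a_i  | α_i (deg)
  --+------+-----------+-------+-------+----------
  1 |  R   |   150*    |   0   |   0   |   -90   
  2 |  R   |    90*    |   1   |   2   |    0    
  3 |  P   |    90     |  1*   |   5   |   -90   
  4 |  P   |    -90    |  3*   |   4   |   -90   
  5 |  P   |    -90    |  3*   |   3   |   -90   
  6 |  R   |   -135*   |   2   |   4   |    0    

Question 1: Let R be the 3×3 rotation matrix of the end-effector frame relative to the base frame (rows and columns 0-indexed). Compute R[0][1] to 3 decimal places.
0.612

End-effector y-axis (col 1 of R) = (0.6124,-0.3536,0.7071)
R[0][1] = 0.6124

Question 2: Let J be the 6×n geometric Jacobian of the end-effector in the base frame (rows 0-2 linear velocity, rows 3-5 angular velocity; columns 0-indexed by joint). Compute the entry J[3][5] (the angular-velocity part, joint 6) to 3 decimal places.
-0.500

axis z_5 = (-0.5000,-0.8660,-0.0000); lever o_n−o_5 = (1.4495,-3.1463,-2.8284)
cross product → J_v[:, 5] = (2.4495,-1.4142,2.8284)
J_ω[:, 5] = z_5
entry J[3][5] = -0.5000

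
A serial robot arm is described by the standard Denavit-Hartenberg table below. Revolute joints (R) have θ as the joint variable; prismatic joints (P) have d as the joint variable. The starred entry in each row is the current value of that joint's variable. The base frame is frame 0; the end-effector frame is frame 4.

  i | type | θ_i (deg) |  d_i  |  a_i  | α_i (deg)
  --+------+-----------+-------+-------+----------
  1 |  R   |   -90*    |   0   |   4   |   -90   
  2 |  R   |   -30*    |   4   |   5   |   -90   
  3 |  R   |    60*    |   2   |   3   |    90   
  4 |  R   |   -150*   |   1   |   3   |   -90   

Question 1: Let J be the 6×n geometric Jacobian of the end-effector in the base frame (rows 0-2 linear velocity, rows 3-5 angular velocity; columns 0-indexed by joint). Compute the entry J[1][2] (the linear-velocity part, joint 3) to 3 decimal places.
-0.132

axis z_2 = (0.0000,-0.5000,-0.8660); lever o_n−o_2 = (0.1519,-1.1740,0.1005)
cross product → J_v[:, 2] = (-1.0670,-0.1316,0.0760)
J_ω[:, 2] = z_2
entry J[1][2] = -0.1316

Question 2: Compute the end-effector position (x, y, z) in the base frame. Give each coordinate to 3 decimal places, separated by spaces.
4.152 -9.504 2.600

after link 1: o_1 = (0.0000, -4.0000, 0.0000)
after link 2: o_2 = (4.0000, -8.3301, 2.5000)
after link 3: o_3 = (1.4019, -10.6292, 1.5179)
after link 4: o_4 = (4.1519, -9.5042, 2.6005)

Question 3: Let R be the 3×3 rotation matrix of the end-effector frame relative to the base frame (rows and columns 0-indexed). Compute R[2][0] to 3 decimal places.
End-effector x-axis (col 0 of R) = (0.7500,0.6250,0.2165)
R[2][0] = 0.2165

0.217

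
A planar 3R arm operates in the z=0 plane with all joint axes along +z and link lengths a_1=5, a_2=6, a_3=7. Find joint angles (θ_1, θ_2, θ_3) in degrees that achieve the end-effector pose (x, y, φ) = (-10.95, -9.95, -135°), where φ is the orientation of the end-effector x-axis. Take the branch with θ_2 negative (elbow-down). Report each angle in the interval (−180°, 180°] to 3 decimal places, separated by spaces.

wrist centre = target − a_3·(cos φ, sin φ) = (-6.0003, -5.0003)
cos θ_2 = (61.0056−5²−6²)/(2·5·6) = 0.0001; θ_2 = -89.9947° (elbow-down)
β = atan2(-5.0003,-6.0003) = -140.1942°; ψ = atan2(-6.0000,5.0006) = -50.1913°
θ_1 = β − ψ = -90.0029°
θ_3 = φ − θ_1 − θ_2 = 44.9976° (wrapped to (-180°,180°])

-90.003 -89.995 44.998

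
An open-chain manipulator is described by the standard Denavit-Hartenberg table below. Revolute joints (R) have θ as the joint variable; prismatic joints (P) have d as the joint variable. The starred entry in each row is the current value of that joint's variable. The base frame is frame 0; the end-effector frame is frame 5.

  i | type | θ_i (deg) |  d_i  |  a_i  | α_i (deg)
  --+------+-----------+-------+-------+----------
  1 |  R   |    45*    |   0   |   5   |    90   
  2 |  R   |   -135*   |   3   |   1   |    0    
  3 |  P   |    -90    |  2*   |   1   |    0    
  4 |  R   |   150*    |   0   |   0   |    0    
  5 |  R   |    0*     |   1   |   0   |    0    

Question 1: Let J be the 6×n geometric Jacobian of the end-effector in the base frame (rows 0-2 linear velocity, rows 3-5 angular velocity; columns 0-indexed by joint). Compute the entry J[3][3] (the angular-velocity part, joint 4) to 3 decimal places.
axis z_3 = (0.7071,-0.7071,0.0000); lever o_n−o_3 = (0.7071,-0.7071,0.0000)
cross product → J_v[:, 3] = (0.0000,0.0000,0.0000)
J_ω[:, 3] = z_3
entry J[3][3] = 0.7071

0.707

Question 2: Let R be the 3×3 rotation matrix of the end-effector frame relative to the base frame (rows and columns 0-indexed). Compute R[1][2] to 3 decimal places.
-0.707

End-effector z-axis (col 2 of R) = (0.7071,-0.7071,0.0000)
R[1][2] = -0.7071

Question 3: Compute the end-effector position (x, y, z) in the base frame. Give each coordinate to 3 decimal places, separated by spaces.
6.778 -1.707 0.000

after link 1: o_1 = (3.5355, 3.5355, 0.0000)
after link 2: o_2 = (5.1569, 0.9142, -0.7071)
after link 3: o_3 = (6.0711, -1.0000, 0.0000)
after link 4: o_4 = (6.0711, -1.0000, 0.0000)
after link 5: o_5 = (6.7782, -1.7071, 0.0000)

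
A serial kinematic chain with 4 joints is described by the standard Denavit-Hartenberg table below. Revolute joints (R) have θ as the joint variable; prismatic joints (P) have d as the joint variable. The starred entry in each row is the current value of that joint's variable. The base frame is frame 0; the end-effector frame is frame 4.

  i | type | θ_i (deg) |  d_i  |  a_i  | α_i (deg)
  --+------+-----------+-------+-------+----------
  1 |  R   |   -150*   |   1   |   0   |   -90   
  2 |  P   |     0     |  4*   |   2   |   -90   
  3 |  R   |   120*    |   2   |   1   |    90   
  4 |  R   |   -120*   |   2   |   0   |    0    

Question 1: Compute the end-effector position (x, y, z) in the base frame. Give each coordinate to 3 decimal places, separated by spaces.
-1.732 -3.464 -1.000

after link 1: o_1 = (0.0000, 0.0000, 1.0000)
after link 2: o_2 = (0.2679, -4.4641, 1.0000)
after link 3: o_3 = (0.2679, -3.4641, -1.0000)
after link 4: o_4 = (-1.7321, -3.4641, -1.0000)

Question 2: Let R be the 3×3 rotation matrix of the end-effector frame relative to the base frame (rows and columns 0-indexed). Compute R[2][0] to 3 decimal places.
0.866

End-effector x-axis (col 0 of R) = (-0.0000,-0.5000,0.8660)
R[2][0] = 0.8660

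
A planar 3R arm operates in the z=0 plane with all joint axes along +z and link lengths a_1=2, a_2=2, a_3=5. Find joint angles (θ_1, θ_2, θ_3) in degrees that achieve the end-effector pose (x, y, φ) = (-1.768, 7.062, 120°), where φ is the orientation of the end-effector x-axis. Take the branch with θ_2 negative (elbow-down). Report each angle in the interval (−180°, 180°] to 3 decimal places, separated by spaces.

wrist centre = target − a_3·(cos φ, sin φ) = (0.7320, 2.7319)
cos θ_2 = (7.9990−2²−2²)/(2·2·2) = -0.0001; θ_2 = -90.0075° (elbow-down)
β = atan2(2.7319,0.7320) = 75.0001°; ψ = atan2(-2.0000,1.9997) = -45.0037°
θ_1 = β − ψ = 120.0038°
θ_3 = φ − θ_1 − θ_2 = 90.0037° (wrapped to (-180°,180°])

120.004 -90.007 90.004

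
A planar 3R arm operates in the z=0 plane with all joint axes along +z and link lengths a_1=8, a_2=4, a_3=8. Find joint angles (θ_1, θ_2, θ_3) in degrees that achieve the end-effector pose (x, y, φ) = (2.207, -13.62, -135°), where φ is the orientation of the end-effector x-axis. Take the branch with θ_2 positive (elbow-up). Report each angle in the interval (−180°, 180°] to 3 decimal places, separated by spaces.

-59.999 45.004 -120.004

wrist centre = target − a_3·(cos φ, sin φ) = (7.8639, -7.9631)
cos θ_2 = (125.2519−8²−4²)/(2·8·4) = 0.7071; θ_2 = 45.0037° (elbow-up)
β = atan2(-7.9631,7.8639) = -45.3594°; ψ = atan2(2.8286,10.8282) = 14.6400°
θ_1 = β − ψ = -59.9994°
θ_3 = φ − θ_1 − θ_2 = -120.0043° (wrapped to (-180°,180°])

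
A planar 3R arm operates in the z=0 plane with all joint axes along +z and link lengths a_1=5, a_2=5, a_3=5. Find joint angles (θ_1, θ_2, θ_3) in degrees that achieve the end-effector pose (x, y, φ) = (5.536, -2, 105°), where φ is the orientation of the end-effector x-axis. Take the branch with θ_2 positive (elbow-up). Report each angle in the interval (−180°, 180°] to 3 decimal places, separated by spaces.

-60.006 30.017 134.990

wrist centre = target − a_3·(cos φ, sin φ) = (6.8301, -6.8296)
cos θ_2 = (93.2940−5²−5²)/(2·5·5) = 0.8659; θ_2 = 30.0166° (elbow-up)
β = atan2(-6.8296,6.8301) = -44.9980°; ψ = atan2(2.5013,9.3294) = 15.0083°
θ_1 = β − ψ = -60.0063°
θ_3 = φ − θ_1 − θ_2 = 134.9898° (wrapped to (-180°,180°])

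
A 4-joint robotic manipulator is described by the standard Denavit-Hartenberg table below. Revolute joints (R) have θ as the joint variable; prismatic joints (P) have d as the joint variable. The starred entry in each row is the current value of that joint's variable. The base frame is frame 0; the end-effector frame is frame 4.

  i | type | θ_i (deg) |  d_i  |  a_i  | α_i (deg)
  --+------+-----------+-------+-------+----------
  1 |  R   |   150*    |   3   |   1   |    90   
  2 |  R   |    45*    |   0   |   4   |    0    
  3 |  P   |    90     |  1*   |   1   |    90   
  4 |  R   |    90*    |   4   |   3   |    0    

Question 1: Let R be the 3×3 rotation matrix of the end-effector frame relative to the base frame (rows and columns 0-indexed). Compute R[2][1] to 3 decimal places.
-0.707

End-effector y-axis (col 1 of R) = (-0.6124,0.3536,-0.7071)
R[2][1] = -0.7071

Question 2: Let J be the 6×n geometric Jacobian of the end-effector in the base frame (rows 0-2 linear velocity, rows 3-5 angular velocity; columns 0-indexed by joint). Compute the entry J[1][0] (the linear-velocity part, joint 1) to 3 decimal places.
axis z_0 = ẑ; lever o_n−o_0 = (-3.1526,6.4390,9.3640)
cross product → J_v[:, 0] = (-6.4390,-3.1526,0.0000)
J_ω[:, 0] = z_0
entry J[1][0] = -3.1526

-3.153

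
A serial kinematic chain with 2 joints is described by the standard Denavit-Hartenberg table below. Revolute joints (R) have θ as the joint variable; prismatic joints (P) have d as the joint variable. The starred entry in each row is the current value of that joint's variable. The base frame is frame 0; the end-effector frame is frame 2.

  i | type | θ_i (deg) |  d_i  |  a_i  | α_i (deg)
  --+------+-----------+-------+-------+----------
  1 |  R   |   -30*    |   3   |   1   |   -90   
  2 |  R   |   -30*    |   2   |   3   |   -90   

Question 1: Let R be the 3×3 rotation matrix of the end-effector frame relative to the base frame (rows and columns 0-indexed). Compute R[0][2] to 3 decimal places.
End-effector z-axis (col 2 of R) = (0.4330,-0.2500,-0.8660)
R[0][2] = 0.4330

0.433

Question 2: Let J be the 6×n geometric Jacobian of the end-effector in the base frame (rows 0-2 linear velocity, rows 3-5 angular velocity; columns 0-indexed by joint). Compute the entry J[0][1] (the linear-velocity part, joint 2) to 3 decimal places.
axis z_1 = (0.5000,0.8660,0.0000); lever o_n−o_1 = (3.2500,0.4330,1.5000)
cross product → J_v[:, 1] = (1.2990,-0.7500,-2.5981)
J_ω[:, 1] = z_1
entry J[0][1] = 1.2990

1.299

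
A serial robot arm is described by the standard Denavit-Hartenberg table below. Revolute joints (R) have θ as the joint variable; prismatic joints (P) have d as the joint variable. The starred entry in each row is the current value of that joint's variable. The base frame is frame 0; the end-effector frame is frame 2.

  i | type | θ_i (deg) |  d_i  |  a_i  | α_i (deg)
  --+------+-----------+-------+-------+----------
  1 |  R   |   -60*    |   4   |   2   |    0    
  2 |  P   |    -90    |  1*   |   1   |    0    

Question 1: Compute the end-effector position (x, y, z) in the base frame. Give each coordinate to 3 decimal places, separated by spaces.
after link 1: o_1 = (1.0000, -1.7321, 4.0000)
after link 2: o_2 = (0.1340, -2.2321, 5.0000)

0.134 -2.232 5.000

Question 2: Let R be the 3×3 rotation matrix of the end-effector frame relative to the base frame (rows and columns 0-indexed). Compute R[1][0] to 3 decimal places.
End-effector x-axis (col 0 of R) = (-0.8660,-0.5000,0.0000)
R[1][0] = -0.5000

-0.500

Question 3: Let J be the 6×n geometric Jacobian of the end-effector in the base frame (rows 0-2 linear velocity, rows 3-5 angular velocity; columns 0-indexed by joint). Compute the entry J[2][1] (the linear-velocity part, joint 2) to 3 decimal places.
1.000

prismatic axis z_1 = (0.0000,0.0000,1.0000)
J_v[:, 1] = z_1; J_ω[:, 1] = (0,0,0)
entry J[2][1] = 1.0000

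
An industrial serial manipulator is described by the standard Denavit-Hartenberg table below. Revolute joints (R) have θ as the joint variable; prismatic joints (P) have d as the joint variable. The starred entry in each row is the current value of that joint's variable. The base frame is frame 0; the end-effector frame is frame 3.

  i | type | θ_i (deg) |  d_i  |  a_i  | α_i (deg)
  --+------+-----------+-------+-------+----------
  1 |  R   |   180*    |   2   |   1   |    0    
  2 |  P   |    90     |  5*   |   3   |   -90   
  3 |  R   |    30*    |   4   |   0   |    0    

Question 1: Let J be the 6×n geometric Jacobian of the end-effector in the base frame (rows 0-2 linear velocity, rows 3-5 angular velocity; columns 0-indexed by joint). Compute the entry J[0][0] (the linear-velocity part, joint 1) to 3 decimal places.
axis z_0 = ẑ; lever o_n−o_0 = (3.0000,-3.0000,7.0000)
cross product → J_v[:, 0] = (3.0000,3.0000,-0.0000)
J_ω[:, 0] = z_0
entry J[0][0] = 3.0000

3.000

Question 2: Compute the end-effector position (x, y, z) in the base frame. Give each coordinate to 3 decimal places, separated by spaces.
3.000 -3.000 7.000

after link 1: o_1 = (-1.0000, 0.0000, 2.0000)
after link 2: o_2 = (-1.0000, -3.0000, 7.0000)
after link 3: o_3 = (3.0000, -3.0000, 7.0000)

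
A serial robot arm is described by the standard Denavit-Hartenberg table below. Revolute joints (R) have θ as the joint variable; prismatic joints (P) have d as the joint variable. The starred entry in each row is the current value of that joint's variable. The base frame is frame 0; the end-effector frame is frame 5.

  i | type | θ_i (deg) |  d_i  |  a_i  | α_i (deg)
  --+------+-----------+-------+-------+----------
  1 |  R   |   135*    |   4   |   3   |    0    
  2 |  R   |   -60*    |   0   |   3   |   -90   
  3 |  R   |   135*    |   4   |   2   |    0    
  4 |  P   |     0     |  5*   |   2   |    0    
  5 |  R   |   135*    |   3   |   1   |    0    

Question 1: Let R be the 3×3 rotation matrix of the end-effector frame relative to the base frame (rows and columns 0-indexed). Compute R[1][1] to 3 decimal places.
End-effector y-axis (col 1 of R) = (0.2588,0.9659,0.0000)
R[1][1] = 0.9659

0.966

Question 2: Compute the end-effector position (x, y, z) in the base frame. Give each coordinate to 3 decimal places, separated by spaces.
-13.668 5.393 2.172

after link 1: o_1 = (-2.1213, 2.1213, 4.0000)
after link 2: o_2 = (-1.3449, 5.0191, 4.0000)
after link 3: o_3 = (-5.5746, 4.6883, 2.5858)
after link 4: o_4 = (-10.7702, 4.6164, 1.1716)
after link 5: o_5 = (-13.6680, 5.3929, 2.1716)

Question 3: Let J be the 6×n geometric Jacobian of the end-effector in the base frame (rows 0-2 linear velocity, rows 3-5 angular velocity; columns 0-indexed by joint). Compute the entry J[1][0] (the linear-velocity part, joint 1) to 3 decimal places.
-13.668

axis z_0 = ẑ; lever o_n−o_0 = (-13.6680,5.3929,2.1716)
cross product → J_v[:, 0] = (-5.3929,-13.6680,0.0000)
J_ω[:, 0] = z_0
entry J[1][0] = -13.6680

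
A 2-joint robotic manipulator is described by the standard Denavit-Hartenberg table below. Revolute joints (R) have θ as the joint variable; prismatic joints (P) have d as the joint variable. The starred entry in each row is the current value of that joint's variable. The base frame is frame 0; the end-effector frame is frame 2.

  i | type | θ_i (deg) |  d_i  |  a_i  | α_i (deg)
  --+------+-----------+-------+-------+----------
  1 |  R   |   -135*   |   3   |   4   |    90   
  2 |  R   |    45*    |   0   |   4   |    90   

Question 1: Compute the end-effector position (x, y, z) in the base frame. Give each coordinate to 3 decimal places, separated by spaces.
after link 1: o_1 = (-2.8284, -2.8284, 3.0000)
after link 2: o_2 = (-4.8284, -4.8284, 5.8284)

-4.828 -4.828 5.828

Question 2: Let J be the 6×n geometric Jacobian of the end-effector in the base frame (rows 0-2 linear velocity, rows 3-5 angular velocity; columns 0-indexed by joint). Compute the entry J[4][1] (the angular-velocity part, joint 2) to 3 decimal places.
axis z_1 = (-0.7071,0.7071,0.0000); lever o_n−o_1 = (-2.0000,-2.0000,2.8284)
cross product → J_v[:, 1] = (2.0000,2.0000,2.8284)
J_ω[:, 1] = z_1
entry J[4][1] = 0.7071

0.707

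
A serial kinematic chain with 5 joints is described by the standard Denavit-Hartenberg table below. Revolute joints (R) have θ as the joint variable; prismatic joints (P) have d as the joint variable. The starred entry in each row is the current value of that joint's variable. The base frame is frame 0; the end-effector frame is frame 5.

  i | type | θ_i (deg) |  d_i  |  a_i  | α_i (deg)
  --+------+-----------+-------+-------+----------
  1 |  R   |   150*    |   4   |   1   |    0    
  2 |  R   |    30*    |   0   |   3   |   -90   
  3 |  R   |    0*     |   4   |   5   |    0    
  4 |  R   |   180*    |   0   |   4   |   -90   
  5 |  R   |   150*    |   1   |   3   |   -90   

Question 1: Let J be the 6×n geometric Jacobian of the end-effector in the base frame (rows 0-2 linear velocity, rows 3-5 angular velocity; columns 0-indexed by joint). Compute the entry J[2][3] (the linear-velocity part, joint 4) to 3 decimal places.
1.402

axis z_3 = (0.0000,-1.0000,0.0000); lever o_n−o_3 = (1.4019,1.5000,1.0000)
cross product → J_v[:, 3] = (-1.0000,0.0000,1.4019)
J_ω[:, 3] = z_3
entry J[2][3] = 1.4019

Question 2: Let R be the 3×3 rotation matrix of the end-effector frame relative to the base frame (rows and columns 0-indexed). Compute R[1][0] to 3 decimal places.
End-effector x-axis (col 0 of R) = (-0.8660,0.5000,0.0000)
R[1][0] = 0.5000

0.500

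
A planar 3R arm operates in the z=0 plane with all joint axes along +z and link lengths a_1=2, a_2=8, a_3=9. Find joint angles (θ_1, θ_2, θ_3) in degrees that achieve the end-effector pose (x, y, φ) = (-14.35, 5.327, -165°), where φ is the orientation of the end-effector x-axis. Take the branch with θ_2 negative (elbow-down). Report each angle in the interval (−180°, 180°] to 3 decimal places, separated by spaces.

162.935 -45.024 77.090

wrist centre = target − a_3·(cos φ, sin φ) = (-5.6567, 7.6564)
cos θ_2 = (90.6179−2²−8²)/(2·2·8) = 0.7068; θ_2 = -45.0241° (elbow-down)
β = atan2(7.6564,-5.6567) = 126.4577°; ψ = atan2(-5.6592,7.6545) = -36.4768°
θ_1 = β − ψ = 162.9345°
θ_3 = φ − θ_1 − θ_2 = 77.0896° (wrapped to (-180°,180°])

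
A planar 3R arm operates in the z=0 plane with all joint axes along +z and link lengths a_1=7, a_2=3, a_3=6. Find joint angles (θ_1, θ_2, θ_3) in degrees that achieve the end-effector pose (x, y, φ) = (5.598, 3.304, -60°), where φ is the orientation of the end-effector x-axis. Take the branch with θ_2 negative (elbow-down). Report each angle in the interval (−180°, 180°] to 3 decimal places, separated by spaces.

90.000 -59.997 -90.003

wrist centre = target − a_3·(cos φ, sin φ) = (2.5980, 8.5002)
cos θ_2 = (79.0022−7²−3²)/(2·7·3) = 0.5001; θ_2 = -59.9965° (elbow-down)
β = atan2(8.5002,2.5980) = 73.0047°; ψ = atan2(-2.5980,8.5002) = -16.9952°
θ_1 = β − ψ = 89.9999°
θ_3 = φ − θ_1 − θ_2 = -90.0034° (wrapped to (-180°,180°])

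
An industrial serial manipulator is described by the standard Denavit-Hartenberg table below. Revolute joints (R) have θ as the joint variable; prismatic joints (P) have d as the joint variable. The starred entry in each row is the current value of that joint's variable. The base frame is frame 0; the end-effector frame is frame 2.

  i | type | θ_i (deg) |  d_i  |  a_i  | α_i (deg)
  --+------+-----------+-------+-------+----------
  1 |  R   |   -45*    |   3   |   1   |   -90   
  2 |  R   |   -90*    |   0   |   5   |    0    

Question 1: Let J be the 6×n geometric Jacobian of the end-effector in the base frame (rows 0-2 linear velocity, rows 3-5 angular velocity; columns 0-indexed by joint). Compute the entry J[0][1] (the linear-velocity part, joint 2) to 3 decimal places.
3.536

axis z_1 = (0.7071,0.7071,0.0000); lever o_n−o_1 = (0.0000,-0.0000,5.0000)
cross product → J_v[:, 1] = (3.5355,-3.5355,-0.0000)
J_ω[:, 1] = z_1
entry J[0][1] = 3.5355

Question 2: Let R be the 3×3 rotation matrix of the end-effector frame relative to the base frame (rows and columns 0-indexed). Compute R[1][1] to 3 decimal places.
-0.707

End-effector y-axis (col 1 of R) = (0.7071,-0.7071,-0.0000)
R[1][1] = -0.7071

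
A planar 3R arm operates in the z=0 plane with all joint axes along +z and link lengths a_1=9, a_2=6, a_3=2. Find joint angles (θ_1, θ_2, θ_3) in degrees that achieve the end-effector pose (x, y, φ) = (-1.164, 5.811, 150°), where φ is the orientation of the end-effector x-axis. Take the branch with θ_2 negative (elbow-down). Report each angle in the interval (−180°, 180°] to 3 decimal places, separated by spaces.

wrist centre = target − a_3·(cos φ, sin φ) = (0.5681, 4.8110)
cos θ_2 = (23.4684−9²−6²)/(2·9·6) = -0.8660; θ_2 = -150.0009° (elbow-down)
β = atan2(4.8110,0.5681) = 83.2661°; ψ = atan2(-2.9999,3.8038) = -38.2616°
θ_1 = β − ψ = 121.5276°
θ_3 = φ − θ_1 − θ_2 = 178.4733° (wrapped to (-180°,180°])

121.528 -150.001 178.473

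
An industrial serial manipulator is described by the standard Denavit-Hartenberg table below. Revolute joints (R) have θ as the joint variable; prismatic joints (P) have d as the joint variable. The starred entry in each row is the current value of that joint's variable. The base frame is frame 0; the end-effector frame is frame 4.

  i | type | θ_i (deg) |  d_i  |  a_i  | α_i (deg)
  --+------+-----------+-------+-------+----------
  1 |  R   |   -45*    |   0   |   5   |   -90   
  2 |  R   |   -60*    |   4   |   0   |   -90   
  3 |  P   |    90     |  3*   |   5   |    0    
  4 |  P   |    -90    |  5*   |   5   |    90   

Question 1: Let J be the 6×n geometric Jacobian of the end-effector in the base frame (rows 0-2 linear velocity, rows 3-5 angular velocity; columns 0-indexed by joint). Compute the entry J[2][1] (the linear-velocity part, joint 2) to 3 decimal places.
axis z_1 = (0.7071,0.7071,0.0000); lever o_n−o_1 = (5.9596,-7.3739,0.3301)
cross product → J_v[:, 1] = (0.2334,-0.2334,-9.4282)
J_ω[:, 1] = z_1
entry J[2][1] = -9.4282

-9.428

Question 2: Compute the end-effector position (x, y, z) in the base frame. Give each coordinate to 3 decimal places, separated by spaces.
9.495 -10.909 0.330

after link 1: o_1 = (3.5355, -3.5355, 0.0000)
after link 2: o_2 = (6.3640, -0.7071, 0.0000)
after link 3: o_3 = (4.6655, -6.0798, -1.5000)
after link 4: o_4 = (9.4952, -10.9094, 0.3301)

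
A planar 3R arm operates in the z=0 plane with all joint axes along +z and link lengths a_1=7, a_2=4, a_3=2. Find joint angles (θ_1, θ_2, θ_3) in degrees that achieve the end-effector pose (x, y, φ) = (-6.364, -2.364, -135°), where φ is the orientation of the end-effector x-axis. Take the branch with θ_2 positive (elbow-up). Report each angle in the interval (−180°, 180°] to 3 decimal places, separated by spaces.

wrist centre = target − a_3·(cos φ, sin φ) = (-4.9498, -0.9498)
cos θ_2 = (25.4025−7²−4²)/(2·7·4) = -0.7071; θ_2 = 134.9993° (elbow-up)
β = atan2(-0.9498,-4.9498) = -169.1379°; ψ = atan2(2.8285,4.1716) = 34.1383°
θ_1 = β − ψ = -203.2762°
θ_3 = φ − θ_1 − θ_2 = -66.7232° (wrapped to (-180°,180°])

156.724 134.999 -66.723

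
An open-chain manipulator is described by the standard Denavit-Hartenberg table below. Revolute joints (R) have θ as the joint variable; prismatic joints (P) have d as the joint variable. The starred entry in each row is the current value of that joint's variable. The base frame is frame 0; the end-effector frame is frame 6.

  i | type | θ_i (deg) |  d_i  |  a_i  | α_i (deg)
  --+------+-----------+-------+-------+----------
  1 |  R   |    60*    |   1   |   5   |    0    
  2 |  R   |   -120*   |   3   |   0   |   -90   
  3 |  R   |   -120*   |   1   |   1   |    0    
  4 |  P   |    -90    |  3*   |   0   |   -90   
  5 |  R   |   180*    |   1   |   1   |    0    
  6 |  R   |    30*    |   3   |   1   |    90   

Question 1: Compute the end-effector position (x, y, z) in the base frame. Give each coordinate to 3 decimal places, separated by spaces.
5.955 7.346 9.263

after link 1: o_1 = (2.5000, 4.3301, 1.0000)
after link 2: o_2 = (2.5000, 4.3301, 4.0000)
after link 3: o_3 = (3.1160, 5.2631, 4.8660)
after link 4: o_4 = (5.7141, 6.7631, 4.8660)
after link 5: o_5 = (5.8971, 6.4462, 6.2321)
after link 6: o_6 = (5.9551, 7.3457, 9.2631)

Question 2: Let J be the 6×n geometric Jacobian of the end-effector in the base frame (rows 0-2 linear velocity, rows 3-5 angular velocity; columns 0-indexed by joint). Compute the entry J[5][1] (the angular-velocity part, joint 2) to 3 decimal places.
1.000

axis z_1 = (0.0000,0.0000,1.0000); lever o_n−o_1 = (3.4551,3.0155,8.2631)
cross product → J_v[:, 1] = (-3.0155,3.4551,0.0000)
J_ω[:, 1] = z_1
entry J[5][1] = 1.0000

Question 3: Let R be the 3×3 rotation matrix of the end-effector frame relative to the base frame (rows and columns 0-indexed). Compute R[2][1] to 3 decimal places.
End-effector y-axis (col 1 of R) = (-0.2500,0.4330,0.8660)
R[2][1] = 0.8660

0.866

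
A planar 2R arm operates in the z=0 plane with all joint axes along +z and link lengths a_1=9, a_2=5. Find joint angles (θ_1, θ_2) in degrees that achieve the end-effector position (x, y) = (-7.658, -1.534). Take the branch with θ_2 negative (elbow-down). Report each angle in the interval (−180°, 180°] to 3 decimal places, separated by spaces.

cos θ_2 = (60.9981−9²−5²)/(2·9·5) = -0.5000; θ_2 = -120.0014° (elbow-down)
β = atan2(-1.5340,-7.6580) = -168.6728°; ψ = atan2(-4.3301,6.4999) = -33.6706°
θ_1 = β − ψ = -135.0022°

-135.002 -120.001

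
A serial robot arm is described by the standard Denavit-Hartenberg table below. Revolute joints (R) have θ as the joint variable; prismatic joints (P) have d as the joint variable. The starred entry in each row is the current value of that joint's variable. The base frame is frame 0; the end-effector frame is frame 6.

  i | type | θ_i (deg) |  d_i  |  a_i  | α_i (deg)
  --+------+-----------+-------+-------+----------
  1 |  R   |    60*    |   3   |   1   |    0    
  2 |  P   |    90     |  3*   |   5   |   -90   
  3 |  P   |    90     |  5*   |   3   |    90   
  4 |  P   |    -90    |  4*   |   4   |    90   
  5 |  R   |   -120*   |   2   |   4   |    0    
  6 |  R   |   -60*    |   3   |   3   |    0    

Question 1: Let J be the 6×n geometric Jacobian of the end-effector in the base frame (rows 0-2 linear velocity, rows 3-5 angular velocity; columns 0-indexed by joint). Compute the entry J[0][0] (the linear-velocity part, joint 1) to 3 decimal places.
1.562

axis z_0 = ẑ; lever o_n−o_0 = (-7.2942,-1.5622,8.0000)
cross product → J_v[:, 0] = (1.5622,-7.2942,0.0000)
J_ω[:, 0] = z_0
entry J[0][0] = 1.5622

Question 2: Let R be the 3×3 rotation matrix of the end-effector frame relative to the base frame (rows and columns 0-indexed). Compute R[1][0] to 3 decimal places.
-0.866

End-effector x-axis (col 0 of R) = (-0.5000,-0.8660,0.0000)
R[1][0] = -0.8660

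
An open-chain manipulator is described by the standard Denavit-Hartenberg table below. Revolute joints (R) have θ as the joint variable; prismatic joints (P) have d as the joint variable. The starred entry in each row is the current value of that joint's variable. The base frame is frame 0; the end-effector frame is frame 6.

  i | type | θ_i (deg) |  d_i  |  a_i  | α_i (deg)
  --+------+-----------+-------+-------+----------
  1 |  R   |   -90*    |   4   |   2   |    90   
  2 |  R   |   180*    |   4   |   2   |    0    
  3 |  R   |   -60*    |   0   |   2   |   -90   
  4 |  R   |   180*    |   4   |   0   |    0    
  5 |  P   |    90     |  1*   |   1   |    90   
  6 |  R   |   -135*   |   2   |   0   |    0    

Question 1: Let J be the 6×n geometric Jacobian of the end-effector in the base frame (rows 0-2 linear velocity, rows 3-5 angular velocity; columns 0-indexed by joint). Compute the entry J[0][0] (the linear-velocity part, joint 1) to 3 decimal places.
axis z_0 = ẑ; lever o_n−o_0 = (-5.0000,4.3301,1.5000)
cross product → J_v[:, 0] = (-4.3301,-5.0000,0.0000)
J_ω[:, 0] = z_0
entry J[0][0] = -4.3301

-4.330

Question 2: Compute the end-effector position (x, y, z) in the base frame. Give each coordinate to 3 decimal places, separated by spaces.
after link 1: o_1 = (0.0000, -2.0000, 4.0000)
after link 2: o_2 = (-4.0000, -0.0000, 4.0000)
after link 3: o_3 = (-4.0000, 1.0000, 5.7321)
after link 4: o_4 = (-4.0000, 4.4641, 3.7321)
after link 5: o_5 = (-5.0000, 5.3301, 3.2321)
after link 6: o_6 = (-5.0000, 4.3301, 1.5000)

-5.000 4.330 1.500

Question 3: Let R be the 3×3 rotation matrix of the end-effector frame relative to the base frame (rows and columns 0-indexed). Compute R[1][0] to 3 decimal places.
-0.612

End-effector x-axis (col 0 of R) = (0.7071,-0.6124,0.3536)
R[1][0] = -0.6124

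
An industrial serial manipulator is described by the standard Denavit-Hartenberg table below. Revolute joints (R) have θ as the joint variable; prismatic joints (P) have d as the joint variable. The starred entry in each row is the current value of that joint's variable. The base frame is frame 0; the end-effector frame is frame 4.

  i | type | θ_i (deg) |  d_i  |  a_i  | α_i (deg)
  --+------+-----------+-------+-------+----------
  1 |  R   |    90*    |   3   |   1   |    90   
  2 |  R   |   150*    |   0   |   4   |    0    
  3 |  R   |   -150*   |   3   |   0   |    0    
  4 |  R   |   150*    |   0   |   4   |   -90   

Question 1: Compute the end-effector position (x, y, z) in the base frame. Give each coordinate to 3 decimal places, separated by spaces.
3.000 -5.928 7.000

after link 1: o_1 = (0.0000, 1.0000, 3.0000)
after link 2: o_2 = (-0.0000, -2.4641, 5.0000)
after link 3: o_3 = (3.0000, -2.4641, 5.0000)
after link 4: o_4 = (3.0000, -5.9282, 7.0000)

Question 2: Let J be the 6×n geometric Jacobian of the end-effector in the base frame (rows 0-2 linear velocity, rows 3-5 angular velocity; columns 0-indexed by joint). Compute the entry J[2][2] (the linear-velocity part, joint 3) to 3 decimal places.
axis z_2 = (1.0000,-0.0000,0.0000); lever o_n−o_2 = (3.0000,-3.4641,2.0000)
cross product → J_v[:, 2] = (0.0000,-2.0000,-3.4641)
J_ω[:, 2] = z_2
entry J[2][2] = -3.4641

-3.464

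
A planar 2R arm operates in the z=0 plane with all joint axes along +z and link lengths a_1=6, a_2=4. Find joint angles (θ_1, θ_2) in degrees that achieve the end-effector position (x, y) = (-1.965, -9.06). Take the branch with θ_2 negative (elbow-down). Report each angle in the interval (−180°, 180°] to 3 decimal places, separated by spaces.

-84.475 -44.994

cos θ_2 = (85.9448−6²−4²)/(2·6·4) = 0.7072; θ_2 = -44.9938° (elbow-down)
β = atan2(-9.0600,-1.9650) = -102.2372°; ψ = atan2(-2.8281,8.8287) = -17.7619°
θ_1 = β − ψ = -84.4753°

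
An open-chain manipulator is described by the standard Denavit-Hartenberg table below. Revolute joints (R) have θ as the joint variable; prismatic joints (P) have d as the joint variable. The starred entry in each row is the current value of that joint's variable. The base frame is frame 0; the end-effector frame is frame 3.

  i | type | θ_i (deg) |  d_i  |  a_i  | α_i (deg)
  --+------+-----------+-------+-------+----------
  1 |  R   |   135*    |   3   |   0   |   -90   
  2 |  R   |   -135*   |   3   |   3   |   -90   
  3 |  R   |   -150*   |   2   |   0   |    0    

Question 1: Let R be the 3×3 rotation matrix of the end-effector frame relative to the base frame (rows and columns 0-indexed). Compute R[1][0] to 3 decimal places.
End-effector x-axis (col 0 of R) = (-0.7866,0.0795,-0.6124)
R[1][0] = 0.0795

0.079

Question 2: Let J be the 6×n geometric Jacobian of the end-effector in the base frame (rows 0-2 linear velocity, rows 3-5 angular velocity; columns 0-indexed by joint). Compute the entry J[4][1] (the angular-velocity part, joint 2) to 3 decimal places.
-0.707

axis z_1 = (-0.7071,-0.7071,0.0000); lever o_n−o_1 = (-1.6213,-2.6213,3.5355)
cross product → J_v[:, 1] = (-2.5000,2.5000,0.7071)
J_ω[:, 1] = z_1
entry J[4][1] = -0.7071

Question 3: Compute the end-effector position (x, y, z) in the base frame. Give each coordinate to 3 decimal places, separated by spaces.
-1.621 -2.621 6.536

after link 1: o_1 = (0.0000, 0.0000, 3.0000)
after link 2: o_2 = (-0.6213, -3.6213, 5.1213)
after link 3: o_3 = (-1.6213, -2.6213, 6.5355)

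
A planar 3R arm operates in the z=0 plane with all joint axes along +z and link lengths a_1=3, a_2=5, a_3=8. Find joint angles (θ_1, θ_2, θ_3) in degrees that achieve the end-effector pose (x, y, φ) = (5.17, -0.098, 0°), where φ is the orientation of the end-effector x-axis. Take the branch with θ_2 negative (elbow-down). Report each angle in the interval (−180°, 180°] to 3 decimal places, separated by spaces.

-59.997 -150.003 -150.000

wrist centre = target − a_3·(cos φ, sin φ) = (-2.8300, -0.0980)
cos θ_2 = (8.0185−3²−5²)/(2·3·5) = -0.8660; θ_2 = -150.0028° (elbow-down)
β = atan2(-0.0980,-2.8300) = -178.0167°; ψ = atan2(-2.4998,-1.3302) = -118.0194°
θ_1 = β − ψ = -59.9973°
θ_3 = φ − θ_1 − θ_2 = -149.9999° (wrapped to (-180°,180°])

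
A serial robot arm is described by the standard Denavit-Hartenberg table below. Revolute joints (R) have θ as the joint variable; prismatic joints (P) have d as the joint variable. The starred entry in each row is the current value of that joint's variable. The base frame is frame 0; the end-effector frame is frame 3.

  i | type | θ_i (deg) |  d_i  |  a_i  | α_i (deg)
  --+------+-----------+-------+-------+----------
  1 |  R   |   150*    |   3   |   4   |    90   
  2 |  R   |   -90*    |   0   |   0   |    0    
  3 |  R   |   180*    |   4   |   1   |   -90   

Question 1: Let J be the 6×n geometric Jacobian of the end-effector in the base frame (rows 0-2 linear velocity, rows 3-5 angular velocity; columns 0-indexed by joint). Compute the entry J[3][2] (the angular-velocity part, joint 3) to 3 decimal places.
axis z_2 = (0.5000,0.8660,0.0000); lever o_n−o_2 = (2.0000,3.4641,1.0000)
cross product → J_v[:, 2] = (0.8660,-0.5000,-0.0000)
J_ω[:, 2] = z_2
entry J[3][2] = 0.5000

0.500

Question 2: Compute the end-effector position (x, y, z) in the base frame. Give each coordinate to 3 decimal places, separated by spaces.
-1.464 5.464 4.000

after link 1: o_1 = (-3.4641, 2.0000, 3.0000)
after link 2: o_2 = (-3.4641, 2.0000, 3.0000)
after link 3: o_3 = (-1.4641, 5.4641, 4.0000)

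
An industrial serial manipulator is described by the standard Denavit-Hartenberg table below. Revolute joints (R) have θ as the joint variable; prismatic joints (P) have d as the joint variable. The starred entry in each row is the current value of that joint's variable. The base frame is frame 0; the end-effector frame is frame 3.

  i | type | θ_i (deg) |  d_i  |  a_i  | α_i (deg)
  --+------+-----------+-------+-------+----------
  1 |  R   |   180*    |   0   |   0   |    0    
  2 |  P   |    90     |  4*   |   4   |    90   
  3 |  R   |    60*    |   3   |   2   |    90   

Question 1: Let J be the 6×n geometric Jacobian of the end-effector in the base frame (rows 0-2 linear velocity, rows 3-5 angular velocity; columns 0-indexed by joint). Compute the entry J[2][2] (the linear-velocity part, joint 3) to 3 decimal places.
1.000

axis z_2 = (-1.0000,0.0000,0.0000); lever o_n−o_2 = (-3.0000,-1.0000,1.7321)
cross product → J_v[:, 2] = (0.0000,1.7321,1.0000)
J_ω[:, 2] = z_2
entry J[2][2] = 1.0000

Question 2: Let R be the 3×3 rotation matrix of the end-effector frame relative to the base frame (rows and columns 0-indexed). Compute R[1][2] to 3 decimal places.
-0.866

End-effector z-axis (col 2 of R) = (-0.0000,-0.8660,-0.5000)
R[1][2] = -0.8660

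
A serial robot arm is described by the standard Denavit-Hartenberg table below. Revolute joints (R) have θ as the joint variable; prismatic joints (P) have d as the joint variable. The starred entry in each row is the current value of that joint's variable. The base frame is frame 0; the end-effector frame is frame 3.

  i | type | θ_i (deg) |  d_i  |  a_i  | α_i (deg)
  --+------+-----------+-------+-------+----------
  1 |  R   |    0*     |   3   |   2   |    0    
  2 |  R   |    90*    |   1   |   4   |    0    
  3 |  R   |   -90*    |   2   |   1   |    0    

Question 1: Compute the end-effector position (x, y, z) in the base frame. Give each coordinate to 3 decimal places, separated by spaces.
after link 1: o_1 = (2.0000, 0.0000, 3.0000)
after link 2: o_2 = (2.0000, 4.0000, 4.0000)
after link 3: o_3 = (3.0000, 4.0000, 6.0000)

3.000 4.000 6.000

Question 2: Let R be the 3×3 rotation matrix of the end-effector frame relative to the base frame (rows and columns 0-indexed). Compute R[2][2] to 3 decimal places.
1.000

End-effector z-axis (col 2 of R) = (0.0000,0.0000,1.0000)
R[2][2] = 1.0000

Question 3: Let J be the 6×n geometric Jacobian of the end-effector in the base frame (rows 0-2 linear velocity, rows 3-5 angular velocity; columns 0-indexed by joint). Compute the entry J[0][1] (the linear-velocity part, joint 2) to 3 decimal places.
-4.000

axis z_1 = (0.0000,0.0000,1.0000); lever o_n−o_1 = (1.0000,4.0000,3.0000)
cross product → J_v[:, 1] = (-4.0000,1.0000,0.0000)
J_ω[:, 1] = z_1
entry J[0][1] = -4.0000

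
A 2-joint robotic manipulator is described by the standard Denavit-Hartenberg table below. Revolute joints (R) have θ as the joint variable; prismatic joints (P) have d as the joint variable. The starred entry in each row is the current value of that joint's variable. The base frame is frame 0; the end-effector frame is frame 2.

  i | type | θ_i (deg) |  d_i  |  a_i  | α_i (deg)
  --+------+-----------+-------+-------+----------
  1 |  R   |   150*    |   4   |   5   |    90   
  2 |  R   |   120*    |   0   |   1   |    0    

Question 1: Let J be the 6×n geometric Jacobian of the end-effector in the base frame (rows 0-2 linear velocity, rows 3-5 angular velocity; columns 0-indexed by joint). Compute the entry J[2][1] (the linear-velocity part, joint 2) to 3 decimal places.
-0.500

axis z_1 = (0.5000,0.8660,0.0000); lever o_n−o_1 = (0.4330,-0.2500,0.8660)
cross product → J_v[:, 1] = (0.7500,-0.4330,-0.5000)
J_ω[:, 1] = z_1
entry J[2][1] = -0.5000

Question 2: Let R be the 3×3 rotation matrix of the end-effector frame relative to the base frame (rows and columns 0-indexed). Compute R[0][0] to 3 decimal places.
0.433

End-effector x-axis (col 0 of R) = (0.4330,-0.2500,0.8660)
R[0][0] = 0.4330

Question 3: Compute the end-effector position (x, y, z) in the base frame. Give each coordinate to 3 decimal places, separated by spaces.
after link 1: o_1 = (-4.3301, 2.5000, 4.0000)
after link 2: o_2 = (-3.8971, 2.2500, 4.8660)

-3.897 2.250 4.866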